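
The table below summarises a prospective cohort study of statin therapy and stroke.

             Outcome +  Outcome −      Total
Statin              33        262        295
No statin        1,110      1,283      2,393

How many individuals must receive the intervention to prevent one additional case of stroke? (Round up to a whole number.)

3

Risk in treated group = 33/295 = 0.11186; risk in control = 1110/2393 = 0.46385.
Absolute risk reduction = 0.46385 − 0.11186 = 0.35199
NNT = 1 / ARR = 1 / 0.35199 = 2.841 → round up → 3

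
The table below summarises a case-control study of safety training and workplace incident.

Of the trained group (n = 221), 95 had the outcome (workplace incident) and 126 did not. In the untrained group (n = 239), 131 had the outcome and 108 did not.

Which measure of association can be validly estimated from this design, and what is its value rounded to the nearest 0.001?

From the description: a = 95, b = 126, c = 131, d = 108.
This is a case-control study: participants were sampled on outcome status, so risks in the source population cannot be estimated directly — relative risk is not valid here. The odds ratio is the appropriate measure.
OR = (a·d)/(b·c) = (95 × 108) / (126 × 131) = 10260 / 16506 = 0.62159

0.622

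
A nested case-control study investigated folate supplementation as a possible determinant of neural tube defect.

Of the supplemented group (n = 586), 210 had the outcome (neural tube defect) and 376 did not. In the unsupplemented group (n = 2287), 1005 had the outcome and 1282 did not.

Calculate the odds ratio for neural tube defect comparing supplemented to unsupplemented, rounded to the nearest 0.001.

0.712

From the description: a = 210, b = 376, c = 1005, d = 1282.
OR = (a·d)/(b·c) = (210 × 1282) / (376 × 1005) = 269220 / 377880 = 0.71245
Exposure is associated with lower odds of neural tube defect (OR = 0.71 < 1).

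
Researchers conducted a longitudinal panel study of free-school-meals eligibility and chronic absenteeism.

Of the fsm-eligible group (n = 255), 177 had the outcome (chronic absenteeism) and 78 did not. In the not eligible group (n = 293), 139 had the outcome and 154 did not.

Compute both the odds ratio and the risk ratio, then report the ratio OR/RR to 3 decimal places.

From the description: a = 177, b = 78, c = 139, d = 154.
OR = (177·154)/(78·139) = 27258/10842 = 2.51411
Risk in exposed = 177/255 = 0.69412; risk in unexposed = 139/293 = 0.47440; RR = 1.46314
OR/RR = 2.51411 / 1.46314 = 1.71830
The outcome is not rare, so the OR lies further from 1 than the RR.

1.718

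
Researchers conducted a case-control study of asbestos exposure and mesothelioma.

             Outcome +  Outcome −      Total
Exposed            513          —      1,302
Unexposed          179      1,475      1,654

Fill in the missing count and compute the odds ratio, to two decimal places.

5.36

The missing cell is in the exposed row: 1302 − 513 = 789.
So a = 513, b = 789, c = 179, d = 1475.
OR = (a·d)/(b·c) = (513 × 1475) / (789 × 179) = 756675 / 141231 = 5.35771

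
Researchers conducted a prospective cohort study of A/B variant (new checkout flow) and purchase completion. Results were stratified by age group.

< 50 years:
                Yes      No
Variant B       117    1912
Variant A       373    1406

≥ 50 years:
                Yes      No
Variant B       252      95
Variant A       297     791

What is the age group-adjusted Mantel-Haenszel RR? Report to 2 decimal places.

RR_MH = Σ(aᵢ·n₀ᵢ/nᵢ) / Σ(cᵢ·n₁ᵢ/nᵢ), with n₁ᵢ = aᵢ+bᵢ (exposed), n₀ᵢ = cᵢ+dᵢ (unexposed), nᵢ = n₁ᵢ+n₀ᵢ.
Stratum 1 (< 50 years): n₁ = 2029, n₀ = 1779, n = 3808; a·n₀/n = 117·1779/3808 = 54.6594; c·n₁/n = 373·2029/3808 = 198.7440
Stratum 2 (≥ 50 years): n₁ = 347, n₀ = 1088, n = 1435; a·n₀/n = 252·1088/1435 = 191.0634; c·n₁/n = 297·347/1435 = 71.8181
RR_MH = (54.6594 + 191.0634) / (198.7440 + 71.8181) = 245.7228 / 270.5621 = 0.90819

0.91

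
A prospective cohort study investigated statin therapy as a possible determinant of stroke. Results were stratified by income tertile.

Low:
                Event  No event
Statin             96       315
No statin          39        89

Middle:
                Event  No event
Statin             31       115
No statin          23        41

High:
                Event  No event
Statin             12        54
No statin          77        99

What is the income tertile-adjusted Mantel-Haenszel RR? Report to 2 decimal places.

RR_MH = Σ(aᵢ·n₀ᵢ/nᵢ) / Σ(cᵢ·n₁ᵢ/nᵢ), with n₁ᵢ = aᵢ+bᵢ (exposed), n₀ᵢ = cᵢ+dᵢ (unexposed), nᵢ = n₁ᵢ+n₀ᵢ.
Stratum 1 (Low): n₁ = 411, n₀ = 128, n = 539; a·n₀/n = 96·128/539 = 22.7978; c·n₁/n = 39·411/539 = 29.7384
Stratum 2 (Middle): n₁ = 146, n₀ = 64, n = 210; a·n₀/n = 31·64/210 = 9.4476; c·n₁/n = 23·146/210 = 15.9905
Stratum 3 (High): n₁ = 66, n₀ = 176, n = 242; a·n₀/n = 12·176/242 = 8.7273; c·n₁/n = 77·66/242 = 21.0000
RR_MH = (22.7978 + 9.4476 + 8.7273) / (29.7384 + 15.9905 + 21.0000) = 40.9727 / 66.7289 = 0.61402

0.61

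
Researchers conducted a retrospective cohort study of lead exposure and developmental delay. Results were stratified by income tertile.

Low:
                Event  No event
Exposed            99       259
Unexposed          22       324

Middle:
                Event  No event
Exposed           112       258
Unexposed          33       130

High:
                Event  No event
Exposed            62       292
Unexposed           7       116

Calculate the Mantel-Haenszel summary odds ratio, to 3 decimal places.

OR_MH = Σ(aᵢdᵢ/nᵢ) / Σ(bᵢcᵢ/nᵢ), where nᵢ is the stratum total.
Stratum 1 (Low): n = 704; a·d/n = 99·324/704 = 45.5625; b·c/n = 259·22/704 = 8.0938
Stratum 2 (Middle): n = 533; a·d/n = 112·130/533 = 27.3171; b·c/n = 258·33/533 = 15.9737
Stratum 3 (High): n = 477; a·d/n = 62·116/477 = 15.0776; b·c/n = 292·7/477 = 4.2851
OR_MH = (45.5625 + 27.3171 + 15.0776) / (8.0938 + 15.9737 + 4.2851) = 87.9571 / 28.3526 = 3.10226

3.102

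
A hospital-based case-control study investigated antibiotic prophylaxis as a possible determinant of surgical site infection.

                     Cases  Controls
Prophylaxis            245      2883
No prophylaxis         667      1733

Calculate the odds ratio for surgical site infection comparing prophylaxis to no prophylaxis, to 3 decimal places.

0.221

Cells: a = 245, b = 2883, c = 667, d = 1733.
OR = (a·d)/(b·c) = (245 × 1733) / (2883 × 667) = 424585 / 1922961 = 0.22080
Exposure is associated with lower odds of surgical site infection (OR = 0.22 < 1).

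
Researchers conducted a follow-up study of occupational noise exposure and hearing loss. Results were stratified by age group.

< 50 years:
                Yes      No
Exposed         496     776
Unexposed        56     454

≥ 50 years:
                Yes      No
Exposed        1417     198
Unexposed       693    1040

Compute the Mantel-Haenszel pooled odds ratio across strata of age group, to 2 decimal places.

8.67

OR_MH = Σ(aᵢdᵢ/nᵢ) / Σ(bᵢcᵢ/nᵢ), where nᵢ is the stratum total.
Stratum 1 (< 50 years): n = 1782; a·d/n = 496·454/1782 = 126.3659; b·c/n = 776·56/1782 = 24.3861
Stratum 2 (≥ 50 years): n = 3348; a·d/n = 1417·1040/3348 = 440.1673; b·c/n = 198·693/3348 = 40.9839
OR_MH = (126.3659 + 440.1673) / (24.3861 + 40.9839) = 566.5331 / 65.3700 = 8.66657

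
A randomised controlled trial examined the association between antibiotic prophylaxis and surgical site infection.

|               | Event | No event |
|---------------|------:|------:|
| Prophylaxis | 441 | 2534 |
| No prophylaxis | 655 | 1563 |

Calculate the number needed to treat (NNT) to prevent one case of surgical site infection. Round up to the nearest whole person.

7

Risk in treated group = 441/2975 = 0.14824; risk in control = 655/2218 = 0.29531.
Absolute risk reduction = 0.29531 − 0.14824 = 0.14708
NNT = 1 / ARR = 1 / 0.14708 = 6.799 → round up → 7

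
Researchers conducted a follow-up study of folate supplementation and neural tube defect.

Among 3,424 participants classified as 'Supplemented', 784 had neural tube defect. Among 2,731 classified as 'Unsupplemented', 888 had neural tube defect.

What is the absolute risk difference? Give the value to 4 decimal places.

-0.0962

From the description: a = 784, b = 2640, c = 888, d = 1843.
Risk in exposed = 784/3424 = 0.228972; risk in unexposed = 888/2731 = 0.325156.
Risk difference = 0.228972 − 0.325156 = -0.096184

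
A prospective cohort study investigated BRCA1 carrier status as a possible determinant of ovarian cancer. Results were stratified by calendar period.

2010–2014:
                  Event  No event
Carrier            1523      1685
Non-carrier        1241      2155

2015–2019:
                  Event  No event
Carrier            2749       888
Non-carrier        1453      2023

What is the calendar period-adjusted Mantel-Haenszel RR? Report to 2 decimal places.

1.58

RR_MH = Σ(aᵢ·n₀ᵢ/nᵢ) / Σ(cᵢ·n₁ᵢ/nᵢ), with n₁ᵢ = aᵢ+bᵢ (exposed), n₀ᵢ = cᵢ+dᵢ (unexposed), nᵢ = n₁ᵢ+n₀ᵢ.
Stratum 1 (2010–2014): n₁ = 3208, n₀ = 3396, n = 6604; a·n₀/n = 1523·3396/6604 = 783.1781; c·n₁/n = 1241·3208/6604 = 602.8359
Stratum 2 (2015–2019): n₁ = 3637, n₀ = 3476, n = 7113; a·n₀/n = 2749·3476/7113 = 1343.3887; c·n₁/n = 1453·3637/7113 = 742.9440
RR_MH = (783.1781 + 1343.3887) / (602.8359 + 742.9440) = 2126.5668 / 1345.7799 = 1.58017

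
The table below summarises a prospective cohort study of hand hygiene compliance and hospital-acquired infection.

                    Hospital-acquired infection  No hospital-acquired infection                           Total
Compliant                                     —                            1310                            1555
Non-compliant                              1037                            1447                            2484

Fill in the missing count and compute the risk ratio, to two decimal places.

0.38

The missing cell is in the exposed row: 1555 − 1310 = 245.
So a = 245, b = 1310, c = 1037, d = 1447.
RR = [a/(a+b)] / [c/(c+d)] = (245/1555) / (1037/2484) = 0.15756/0.41747 = 0.37741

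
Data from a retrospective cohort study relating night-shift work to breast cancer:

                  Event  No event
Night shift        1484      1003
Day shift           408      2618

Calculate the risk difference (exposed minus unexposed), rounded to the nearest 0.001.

0.462

Cells: a = 1484, b = 1003, c = 408, d = 2618.
Risk in exposed = 1484/2487 = 0.596703; risk in unexposed = 408/3026 = 0.134831.
Risk difference = 0.596703 − 0.134831 = 0.461871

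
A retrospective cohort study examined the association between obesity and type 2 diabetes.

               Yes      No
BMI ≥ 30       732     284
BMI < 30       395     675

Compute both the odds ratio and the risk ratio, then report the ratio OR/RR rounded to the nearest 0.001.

2.257

Cells: a = 732, b = 284, c = 395, d = 675.
OR = (732·675)/(284·395) = 494100/112180 = 4.40453
Risk in exposed = 732/1016 = 0.72047; risk in unexposed = 395/1070 = 0.36916; RR = 1.95166
OR/RR = 4.40453 / 1.95166 = 2.25681
The outcome is not rare, so the OR lies further from 1 than the RR.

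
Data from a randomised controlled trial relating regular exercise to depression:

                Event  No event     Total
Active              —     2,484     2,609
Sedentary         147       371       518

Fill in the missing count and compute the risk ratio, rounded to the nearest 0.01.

The missing cell is in the exposed row: 2609 − 2484 = 125.
So a = 125, b = 2484, c = 147, d = 371.
RR = [a/(a+b)] / [c/(c+d)] = (125/2609) / (147/518) = 0.04791/0.28378 = 0.16883

0.17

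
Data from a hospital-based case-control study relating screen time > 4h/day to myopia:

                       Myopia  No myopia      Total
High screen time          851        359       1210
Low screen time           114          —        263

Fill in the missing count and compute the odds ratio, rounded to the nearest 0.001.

The missing cell is in the unexposed row: 263 − 114 = 149.
So a = 851, b = 359, c = 114, d = 149.
OR = (a·d)/(b·c) = (851 × 149) / (359 × 114) = 126799 / 40926 = 3.09825

3.098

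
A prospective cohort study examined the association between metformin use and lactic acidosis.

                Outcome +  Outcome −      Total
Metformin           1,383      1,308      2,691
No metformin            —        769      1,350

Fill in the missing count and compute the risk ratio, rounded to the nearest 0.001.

1.194

The missing cell is in the unexposed row: 1350 − 769 = 581.
So a = 1383, b = 1308, c = 581, d = 769.
RR = [a/(a+b)] / [c/(c+d)] = (1383/2691) / (581/1350) = 0.51394/0.43037 = 1.19417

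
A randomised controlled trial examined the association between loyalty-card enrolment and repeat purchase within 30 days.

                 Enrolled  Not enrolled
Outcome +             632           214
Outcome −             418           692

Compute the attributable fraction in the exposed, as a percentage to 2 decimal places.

Reading the table with exposure as columns: a = 632 (Enrolled, case), b = 418 (Enrolled, non-case), c = 214 (Not enrolled, case), d = 692.
Risk in exposed = 632/1050 = 0.60190; risk in unexposed = 214/906 = 0.23620.
RR = 0.60190/0.23620 = 2.54825
AR% = (RR − 1)/RR × 100 = (2.54825 − 1)/2.54825 × 100 = 60.7574%

60.76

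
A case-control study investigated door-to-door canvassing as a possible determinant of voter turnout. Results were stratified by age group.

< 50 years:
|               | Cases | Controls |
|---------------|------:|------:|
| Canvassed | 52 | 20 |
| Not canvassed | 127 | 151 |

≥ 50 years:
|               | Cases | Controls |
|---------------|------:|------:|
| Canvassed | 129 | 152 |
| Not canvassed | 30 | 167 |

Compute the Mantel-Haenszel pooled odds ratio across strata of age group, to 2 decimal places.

4.02

OR_MH = Σ(aᵢdᵢ/nᵢ) / Σ(bᵢcᵢ/nᵢ), where nᵢ is the stratum total.
Stratum 1 (< 50 years): n = 350; a·d/n = 52·151/350 = 22.4343; b·c/n = 20·127/350 = 7.2571
Stratum 2 (≥ 50 years): n = 478; a·d/n = 129·167/478 = 45.0690; b·c/n = 152·30/478 = 9.5397
OR_MH = (22.4343 + 45.0690) / (7.2571 + 9.5397) = 67.5033 / 16.7969 = 4.01880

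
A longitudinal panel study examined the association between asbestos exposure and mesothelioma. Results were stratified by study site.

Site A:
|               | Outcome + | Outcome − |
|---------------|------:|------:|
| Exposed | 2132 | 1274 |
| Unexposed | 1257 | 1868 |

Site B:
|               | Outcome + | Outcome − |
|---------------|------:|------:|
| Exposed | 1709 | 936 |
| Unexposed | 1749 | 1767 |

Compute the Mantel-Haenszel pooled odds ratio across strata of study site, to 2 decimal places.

2.15

OR_MH = Σ(aᵢdᵢ/nᵢ) / Σ(bᵢcᵢ/nᵢ), where nᵢ is the stratum total.
Stratum 1 (Site A): n = 6531; a·d/n = 2132·1868/6531 = 609.7957; b·c/n = 1274·1257/6531 = 245.2026
Stratum 2 (Site B): n = 6161; a·d/n = 1709·1767/6161 = 490.1482; b·c/n = 936·1749/6161 = 265.7140
OR_MH = (609.7957 + 490.1482) / (245.2026 + 265.7140) = 1099.9439 / 510.9166 = 2.15288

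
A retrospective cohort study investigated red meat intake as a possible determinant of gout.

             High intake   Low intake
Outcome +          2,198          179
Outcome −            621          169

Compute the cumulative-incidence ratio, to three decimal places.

Reading the table with exposure as columns: a = 2198 (High intake, case), b = 621 (High intake, non-case), c = 179 (Low intake, case), d = 169.
Risk in exposed = 2198/2819 = 0.77971; risk in unexposed = 179/348 = 0.51437.
RR = 0.77971 / 0.51437 = 1.51586
The risk among the exposed is 1.52 times that among the unexposed.

1.516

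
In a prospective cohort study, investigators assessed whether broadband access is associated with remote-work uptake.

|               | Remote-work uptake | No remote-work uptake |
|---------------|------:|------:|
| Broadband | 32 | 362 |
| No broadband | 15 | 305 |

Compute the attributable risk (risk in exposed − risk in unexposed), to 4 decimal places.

0.0343

Cells: a = 32, b = 362, c = 15, d = 305.
Risk in exposed = 32/394 = 0.081218; risk in unexposed = 15/320 = 0.046875.
Risk difference = 0.081218 − 0.046875 = 0.034343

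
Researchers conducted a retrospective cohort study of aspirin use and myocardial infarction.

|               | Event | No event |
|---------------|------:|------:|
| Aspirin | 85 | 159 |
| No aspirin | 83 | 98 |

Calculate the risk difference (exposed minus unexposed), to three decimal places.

Cells: a = 85, b = 159, c = 83, d = 98.
Risk in exposed = 85/244 = 0.348361; risk in unexposed = 83/181 = 0.458564.
Risk difference = 0.348361 − 0.458564 = -0.110203

-0.110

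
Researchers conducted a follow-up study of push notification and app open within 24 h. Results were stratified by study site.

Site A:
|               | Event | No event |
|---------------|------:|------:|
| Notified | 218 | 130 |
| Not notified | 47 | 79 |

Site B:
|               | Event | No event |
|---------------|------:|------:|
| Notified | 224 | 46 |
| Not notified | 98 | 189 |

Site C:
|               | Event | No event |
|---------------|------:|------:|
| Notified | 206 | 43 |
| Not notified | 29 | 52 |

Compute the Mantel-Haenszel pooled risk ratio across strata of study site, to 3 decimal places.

RR_MH = Σ(aᵢ·n₀ᵢ/nᵢ) / Σ(cᵢ·n₁ᵢ/nᵢ), with n₁ᵢ = aᵢ+bᵢ (exposed), n₀ᵢ = cᵢ+dᵢ (unexposed), nᵢ = n₁ᵢ+n₀ᵢ.
Stratum 1 (Site A): n₁ = 348, n₀ = 126, n = 474; a·n₀/n = 218·126/474 = 57.9494; c·n₁/n = 47·348/474 = 34.5063
Stratum 2 (Site B): n₁ = 270, n₀ = 287, n = 557; a·n₀/n = 224·287/557 = 115.4183; c·n₁/n = 98·270/557 = 47.5045
Stratum 3 (Site C): n₁ = 249, n₀ = 81, n = 330; a·n₀/n = 206·81/330 = 50.5636; c·n₁/n = 29·249/330 = 21.8818
RR_MH = (57.9494 + 115.4183 + 50.5636) / (34.5063 + 47.5045 + 21.8818) = 223.9313 / 103.8926 = 2.15541

2.155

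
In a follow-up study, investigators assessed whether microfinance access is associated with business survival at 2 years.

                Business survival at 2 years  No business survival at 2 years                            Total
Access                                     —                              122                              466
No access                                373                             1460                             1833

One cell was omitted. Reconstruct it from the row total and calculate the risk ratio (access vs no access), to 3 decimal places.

The missing cell is in the exposed row: 466 − 122 = 344.
So a = 344, b = 122, c = 373, d = 1460.
RR = [a/(a+b)] / [c/(c+d)] = (344/466) / (373/1833) = 0.73820/0.20349 = 3.62766

3.628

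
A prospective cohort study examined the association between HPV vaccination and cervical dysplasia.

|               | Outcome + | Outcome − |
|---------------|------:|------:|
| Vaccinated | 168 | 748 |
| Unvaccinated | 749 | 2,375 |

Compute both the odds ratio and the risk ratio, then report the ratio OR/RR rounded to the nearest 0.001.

0.931

Cells: a = 168, b = 748, c = 749, d = 2375.
OR = (168·2375)/(748·749) = 399000/560252 = 0.71218
Risk in exposed = 168/916 = 0.18341; risk in unexposed = 749/3124 = 0.23976; RR = 0.76497
OR/RR = 0.71218 / 0.76497 = 0.93099
The outcome is not rare, so the OR lies further from 1 than the RR.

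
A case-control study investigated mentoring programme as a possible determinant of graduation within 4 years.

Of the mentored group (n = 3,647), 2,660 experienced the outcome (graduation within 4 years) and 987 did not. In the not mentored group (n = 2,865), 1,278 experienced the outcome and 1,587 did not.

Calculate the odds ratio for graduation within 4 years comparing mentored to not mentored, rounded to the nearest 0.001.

3.347

From the description: a = 2660, b = 987, c = 1278, d = 1587.
OR = (a·d)/(b·c) = (2660 × 1587) / (987 × 1278) = 4221420 / 1261386 = 3.34665
The odds of graduation within 4 years are about 3.35 times as high in the mentored group.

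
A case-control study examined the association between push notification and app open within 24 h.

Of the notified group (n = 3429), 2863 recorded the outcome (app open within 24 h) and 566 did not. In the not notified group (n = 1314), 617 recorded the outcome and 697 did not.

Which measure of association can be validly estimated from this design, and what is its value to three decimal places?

5.714

From the description: a = 2863, b = 566, c = 617, d = 697.
This is a case-control study: participants were sampled on outcome status, so risks in the source population cannot be estimated directly — relative risk is not valid here. The odds ratio is the appropriate measure.
OR = (a·d)/(b·c) = (2863 × 697) / (566 × 617) = 1995511 / 349222 = 5.71416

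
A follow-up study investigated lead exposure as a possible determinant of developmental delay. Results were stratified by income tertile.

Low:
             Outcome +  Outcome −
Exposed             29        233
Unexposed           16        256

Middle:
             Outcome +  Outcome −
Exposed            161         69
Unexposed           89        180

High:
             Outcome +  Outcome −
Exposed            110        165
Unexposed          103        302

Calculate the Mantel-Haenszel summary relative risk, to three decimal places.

1.846

RR_MH = Σ(aᵢ·n₀ᵢ/nᵢ) / Σ(cᵢ·n₁ᵢ/nᵢ), with n₁ᵢ = aᵢ+bᵢ (exposed), n₀ᵢ = cᵢ+dᵢ (unexposed), nᵢ = n₁ᵢ+n₀ᵢ.
Stratum 1 (Low): n₁ = 262, n₀ = 272, n = 534; a·n₀/n = 29·272/534 = 14.7715; c·n₁/n = 16·262/534 = 7.8502
Stratum 2 (Middle): n₁ = 230, n₀ = 269, n = 499; a·n₀/n = 161·269/499 = 86.7916; c·n₁/n = 89·230/499 = 41.0220
Stratum 3 (High): n₁ = 275, n₀ = 405, n = 680; a·n₀/n = 110·405/680 = 65.5147; c·n₁/n = 103·275/680 = 41.6544
RR_MH = (14.7715 + 86.7916 + 65.5147) / (7.8502 + 41.0220 + 41.6544) = 167.0778 / 90.5266 = 1.84562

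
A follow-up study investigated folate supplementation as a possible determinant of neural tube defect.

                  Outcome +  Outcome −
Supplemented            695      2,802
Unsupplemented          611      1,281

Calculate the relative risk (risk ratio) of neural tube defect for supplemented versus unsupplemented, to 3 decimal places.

0.615

Cells: a = 695, b = 2802, c = 611, d = 1281.
Risk in exposed = 695/3497 = 0.19874; risk in unexposed = 611/1892 = 0.32294.
RR = 0.19874 / 0.32294 = 0.61542
The risk is 38% lower among the exposed than among the unexposed.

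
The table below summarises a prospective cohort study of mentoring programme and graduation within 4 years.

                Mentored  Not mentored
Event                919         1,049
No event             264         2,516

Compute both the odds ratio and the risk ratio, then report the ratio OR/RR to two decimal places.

Reading the table with exposure as columns: a = 919 (Mentored, case), b = 264 (Mentored, non-case), c = 1049 (Not mentored, case), d = 2516.
OR = (919·2516)/(264·1049) = 2312204/276936 = 8.34924
Risk in exposed = 919/1183 = 0.77684; risk in unexposed = 1049/3565 = 0.29425; RR = 2.64007
OR/RR = 8.34924 / 2.64007 = 3.16251
The outcome is not rare, so the OR lies further from 1 than the RR.

3.16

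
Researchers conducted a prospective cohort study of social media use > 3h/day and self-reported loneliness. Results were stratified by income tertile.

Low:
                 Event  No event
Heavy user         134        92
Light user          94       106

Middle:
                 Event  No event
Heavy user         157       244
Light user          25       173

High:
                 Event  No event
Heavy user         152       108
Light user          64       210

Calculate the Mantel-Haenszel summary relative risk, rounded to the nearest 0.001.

1.972

RR_MH = Σ(aᵢ·n₀ᵢ/nᵢ) / Σ(cᵢ·n₁ᵢ/nᵢ), with n₁ᵢ = aᵢ+bᵢ (exposed), n₀ᵢ = cᵢ+dᵢ (unexposed), nᵢ = n₁ᵢ+n₀ᵢ.
Stratum 1 (Low): n₁ = 226, n₀ = 200, n = 426; a·n₀/n = 134·200/426 = 62.9108; c·n₁/n = 94·226/426 = 49.8685
Stratum 2 (Middle): n₁ = 401, n₀ = 198, n = 599; a·n₀/n = 157·198/599 = 51.8965; c·n₁/n = 25·401/599 = 16.7362
Stratum 3 (High): n₁ = 260, n₀ = 274, n = 534; a·n₀/n = 152·274/534 = 77.9925; c·n₁/n = 64·260/534 = 31.1610
RR_MH = (62.9108 + 51.8965 + 77.9925) / (49.8685 + 16.7362 + 31.1610) = 192.7998 / 97.7658 = 1.97206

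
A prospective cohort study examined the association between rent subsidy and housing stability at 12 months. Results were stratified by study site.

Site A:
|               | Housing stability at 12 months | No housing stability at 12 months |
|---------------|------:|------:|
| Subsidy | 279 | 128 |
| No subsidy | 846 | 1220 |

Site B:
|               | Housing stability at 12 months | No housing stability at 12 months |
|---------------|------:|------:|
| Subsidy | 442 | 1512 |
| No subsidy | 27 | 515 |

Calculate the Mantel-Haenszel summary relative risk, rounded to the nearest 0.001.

2.052

RR_MH = Σ(aᵢ·n₀ᵢ/nᵢ) / Σ(cᵢ·n₁ᵢ/nᵢ), with n₁ᵢ = aᵢ+bᵢ (exposed), n₀ᵢ = cᵢ+dᵢ (unexposed), nᵢ = n₁ᵢ+n₀ᵢ.
Stratum 1 (Site A): n₁ = 407, n₀ = 2066, n = 2473; a·n₀/n = 279·2066/2473 = 233.0829; c·n₁/n = 846·407/2473 = 139.2325
Stratum 2 (Site B): n₁ = 1954, n₀ = 542, n = 2496; a·n₀/n = 442·542/2496 = 95.9792; c·n₁/n = 27·1954/2496 = 21.1370
RR_MH = (233.0829 + 95.9792) / (139.2325 + 21.1370) = 329.0621 / 160.3695 = 2.05190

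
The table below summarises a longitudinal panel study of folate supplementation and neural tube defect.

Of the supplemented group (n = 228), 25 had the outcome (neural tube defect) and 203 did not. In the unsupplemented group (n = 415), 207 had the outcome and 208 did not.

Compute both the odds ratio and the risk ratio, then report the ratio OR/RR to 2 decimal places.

0.56

From the description: a = 25, b = 203, c = 207, d = 208.
OR = (25·208)/(203·207) = 5200/42021 = 0.12375
Risk in exposed = 25/228 = 0.10965; risk in unexposed = 207/415 = 0.49880; RR = 0.21983
OR/RR = 0.12375 / 0.21983 = 0.56293
The outcome is not rare, so the OR lies further from 1 than the RR.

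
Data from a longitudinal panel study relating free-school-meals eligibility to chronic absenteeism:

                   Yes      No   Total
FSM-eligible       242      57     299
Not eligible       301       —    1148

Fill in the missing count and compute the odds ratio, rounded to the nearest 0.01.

The missing cell is in the unexposed row: 1148 − 301 = 847.
So a = 242, b = 57, c = 301, d = 847.
OR = (a·d)/(b·c) = (242 × 847) / (57 × 301) = 204974 / 17157 = 11.94696

11.95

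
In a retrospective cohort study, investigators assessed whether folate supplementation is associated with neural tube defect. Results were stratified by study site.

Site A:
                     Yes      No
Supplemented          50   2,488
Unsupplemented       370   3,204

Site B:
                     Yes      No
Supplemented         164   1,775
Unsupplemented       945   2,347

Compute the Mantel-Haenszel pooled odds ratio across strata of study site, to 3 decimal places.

0.212

OR_MH = Σ(aᵢdᵢ/nᵢ) / Σ(bᵢcᵢ/nᵢ), where nᵢ is the stratum total.
Stratum 1 (Site A): n = 6112; a·d/n = 50·3204/6112 = 26.2107; b·c/n = 2488·370/6112 = 150.6152
Stratum 2 (Site B): n = 5231; a·d/n = 164·2347/5231 = 73.5821; b·c/n = 1775·945/5231 = 320.6605
OR_MH = (26.2107 + 73.5821) / (150.6152 + 320.6605) = 99.7928 / 471.2757 = 0.21175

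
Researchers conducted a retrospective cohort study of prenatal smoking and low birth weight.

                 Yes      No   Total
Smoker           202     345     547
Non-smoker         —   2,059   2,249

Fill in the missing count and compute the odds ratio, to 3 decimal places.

6.345

The missing cell is in the unexposed row: 2249 − 2059 = 190.
So a = 202, b = 345, c = 190, d = 2059.
OR = (a·d)/(b·c) = (202 × 2059) / (345 × 190) = 415918 / 65550 = 6.34505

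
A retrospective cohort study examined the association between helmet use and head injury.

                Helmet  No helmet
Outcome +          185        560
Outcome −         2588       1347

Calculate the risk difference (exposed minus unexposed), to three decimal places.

Reading the table with exposure as columns: a = 185 (Helmet, case), b = 2588 (Helmet, non-case), c = 560 (No helmet, case), d = 1347.
Risk in exposed = 185/2773 = 0.066715; risk in unexposed = 560/1907 = 0.293655.
Risk difference = 0.066715 − 0.293655 = -0.226940

-0.227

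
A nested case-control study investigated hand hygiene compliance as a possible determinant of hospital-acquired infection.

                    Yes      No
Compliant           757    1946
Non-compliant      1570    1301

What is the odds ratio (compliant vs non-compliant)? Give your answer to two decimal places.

0.32

Cells: a = 757, b = 1946, c = 1570, d = 1301.
OR = (a·d)/(b·c) = (757 × 1301) / (1946 × 1570) = 984857 / 3055220 = 0.32235
Exposure is associated with lower odds of hospital-acquired infection (OR = 0.32 < 1).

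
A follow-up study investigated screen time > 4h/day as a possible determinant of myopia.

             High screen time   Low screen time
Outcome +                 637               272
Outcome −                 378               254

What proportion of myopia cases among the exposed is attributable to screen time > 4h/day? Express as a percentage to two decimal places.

17.60

Reading the table with exposure as columns: a = 637 (High screen time, case), b = 378 (High screen time, non-case), c = 272 (Low screen time, case), d = 254.
Risk in exposed = 637/1015 = 0.62759; risk in unexposed = 272/526 = 0.51711.
RR = 0.62759/0.51711 = 1.21364
AR% = (RR − 1)/RR × 100 = (1.21364 − 1)/1.21364 × 100 = 17.6033%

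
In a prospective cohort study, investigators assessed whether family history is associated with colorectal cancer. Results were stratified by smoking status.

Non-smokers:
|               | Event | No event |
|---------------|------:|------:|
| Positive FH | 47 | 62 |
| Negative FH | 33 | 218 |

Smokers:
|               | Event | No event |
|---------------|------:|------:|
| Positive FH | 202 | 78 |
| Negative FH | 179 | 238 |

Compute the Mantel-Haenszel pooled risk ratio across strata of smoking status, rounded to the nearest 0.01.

1.88

RR_MH = Σ(aᵢ·n₀ᵢ/nᵢ) / Σ(cᵢ·n₁ᵢ/nᵢ), with n₁ᵢ = aᵢ+bᵢ (exposed), n₀ᵢ = cᵢ+dᵢ (unexposed), nᵢ = n₁ᵢ+n₀ᵢ.
Stratum 1 (Non-smokers): n₁ = 109, n₀ = 251, n = 360; a·n₀/n = 47·251/360 = 32.7694; c·n₁/n = 33·109/360 = 9.9917
Stratum 2 (Smokers): n₁ = 280, n₀ = 417, n = 697; a·n₀/n = 202·417/697 = 120.8522; c·n₁/n = 179·280/697 = 71.9082
RR_MH = (32.7694 + 120.8522) / (9.9917 + 71.9082) = 153.6217 / 81.8998 = 1.87573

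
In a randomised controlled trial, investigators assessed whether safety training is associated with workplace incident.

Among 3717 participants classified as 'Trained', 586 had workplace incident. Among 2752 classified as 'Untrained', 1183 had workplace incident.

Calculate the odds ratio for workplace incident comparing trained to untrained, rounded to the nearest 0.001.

From the description: a = 586, b = 3131, c = 1183, d = 1569.
OR = (a·d)/(b·c) = (586 × 1569) / (3131 × 1183) = 919434 / 3703973 = 0.24823
Exposure is associated with lower odds of workplace incident (OR = 0.25 < 1).

0.248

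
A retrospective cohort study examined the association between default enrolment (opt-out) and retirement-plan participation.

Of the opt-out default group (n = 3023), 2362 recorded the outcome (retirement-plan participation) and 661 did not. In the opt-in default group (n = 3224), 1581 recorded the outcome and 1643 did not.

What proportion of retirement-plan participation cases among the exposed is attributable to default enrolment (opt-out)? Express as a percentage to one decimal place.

From the description: a = 2362, b = 661, c = 1581, d = 1643.
Risk in exposed = 2362/3023 = 0.78134; risk in unexposed = 1581/3224 = 0.49038.
RR = 0.78134/0.49038 = 1.59333
AR% = (RR − 1)/RR × 100 = (1.59333 − 1)/1.59333 × 100 = 37.2382%

37.2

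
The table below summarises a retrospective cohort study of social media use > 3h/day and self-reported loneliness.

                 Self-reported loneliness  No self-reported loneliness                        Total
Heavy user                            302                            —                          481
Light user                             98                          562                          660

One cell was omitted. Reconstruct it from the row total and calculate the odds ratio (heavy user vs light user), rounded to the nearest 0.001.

9.675

The missing cell is in the exposed row: 481 − 302 = 179.
So a = 302, b = 179, c = 98, d = 562.
OR = (a·d)/(b·c) = (302 × 562) / (179 × 98) = 169724 / 17542 = 9.67529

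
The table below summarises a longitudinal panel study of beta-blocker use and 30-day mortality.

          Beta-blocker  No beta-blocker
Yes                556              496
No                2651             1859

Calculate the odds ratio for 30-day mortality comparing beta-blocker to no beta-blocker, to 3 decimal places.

0.786

Reading the table with exposure as columns: a = 556 (Beta-blocker, case), b = 2651 (Beta-blocker, non-case), c = 496 (No beta-blocker, case), d = 1859.
OR = (a·d)/(b·c) = (556 × 1859) / (2651 × 496) = 1033604 / 1314896 = 0.78607
Exposure is associated with lower odds of 30-day mortality (OR = 0.79 < 1).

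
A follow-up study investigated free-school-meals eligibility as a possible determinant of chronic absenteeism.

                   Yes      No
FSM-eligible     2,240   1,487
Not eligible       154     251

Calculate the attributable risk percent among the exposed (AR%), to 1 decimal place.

36.7

Cells: a = 2240, b = 1487, c = 154, d = 251.
Risk in exposed = 2240/3727 = 0.60102; risk in unexposed = 154/405 = 0.38025.
RR = 0.60102/0.38025 = 1.58060
AR% = (RR − 1)/RR × 100 = (1.58060 − 1)/1.58060 × 100 = 36.7330%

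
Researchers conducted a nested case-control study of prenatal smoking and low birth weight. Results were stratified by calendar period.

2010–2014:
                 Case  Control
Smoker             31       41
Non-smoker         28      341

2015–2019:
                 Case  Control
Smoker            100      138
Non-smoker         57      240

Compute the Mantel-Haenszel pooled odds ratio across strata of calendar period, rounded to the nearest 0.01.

OR_MH = Σ(aᵢdᵢ/nᵢ) / Σ(bᵢcᵢ/nᵢ), where nᵢ is the stratum total.
Stratum 1 (2010–2014): n = 441; a·d/n = 31·341/441 = 23.9705; b·c/n = 41·28/441 = 2.6032
Stratum 2 (2015–2019): n = 535; a·d/n = 100·240/535 = 44.8598; b·c/n = 138·57/535 = 14.7028
OR_MH = (23.9705 + 44.8598) / (2.6032 + 14.7028) = 68.8303 / 17.3060 = 3.97726

3.98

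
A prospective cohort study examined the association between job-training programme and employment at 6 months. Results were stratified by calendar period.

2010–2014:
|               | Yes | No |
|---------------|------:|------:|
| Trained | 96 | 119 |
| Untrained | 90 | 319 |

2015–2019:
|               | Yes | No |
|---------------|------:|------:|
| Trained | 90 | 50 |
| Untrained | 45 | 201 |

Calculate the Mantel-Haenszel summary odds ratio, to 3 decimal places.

4.173

OR_MH = Σ(aᵢdᵢ/nᵢ) / Σ(bᵢcᵢ/nᵢ), where nᵢ is the stratum total.
Stratum 1 (2010–2014): n = 624; a·d/n = 96·319/624 = 49.0769; b·c/n = 119·90/624 = 17.1635
Stratum 2 (2015–2019): n = 386; a·d/n = 90·201/386 = 46.8653; b·c/n = 50·45/386 = 5.8290
OR_MH = (49.0769 + 46.8653) / (17.1635 + 5.8290) = 95.9422 / 22.9925 = 4.17277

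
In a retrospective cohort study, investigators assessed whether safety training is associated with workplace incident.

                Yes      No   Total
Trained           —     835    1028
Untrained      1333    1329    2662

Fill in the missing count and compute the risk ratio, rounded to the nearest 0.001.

0.375

The missing cell is in the exposed row: 1028 − 835 = 193.
So a = 193, b = 835, c = 1333, d = 1329.
RR = [a/(a+b)] / [c/(c+d)] = (193/1028) / (1333/2662) = 0.18774/0.50075 = 0.37492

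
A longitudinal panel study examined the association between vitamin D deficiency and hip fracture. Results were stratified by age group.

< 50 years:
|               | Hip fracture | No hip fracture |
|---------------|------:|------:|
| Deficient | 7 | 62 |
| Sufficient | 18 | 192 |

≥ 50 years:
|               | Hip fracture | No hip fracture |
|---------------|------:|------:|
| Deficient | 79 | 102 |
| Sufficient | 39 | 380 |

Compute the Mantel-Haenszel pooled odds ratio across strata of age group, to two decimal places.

OR_MH = Σ(aᵢdᵢ/nᵢ) / Σ(bᵢcᵢ/nᵢ), where nᵢ is the stratum total.
Stratum 1 (< 50 years): n = 279; a·d/n = 7·192/279 = 4.8172; b·c/n = 62·18/279 = 4.0000
Stratum 2 (≥ 50 years): n = 600; a·d/n = 79·380/600 = 50.0333; b·c/n = 102·39/600 = 6.6300
OR_MH = (4.8172 + 50.0333) / (4.0000 + 6.6300) = 54.8505 / 10.6300 = 5.15998

5.16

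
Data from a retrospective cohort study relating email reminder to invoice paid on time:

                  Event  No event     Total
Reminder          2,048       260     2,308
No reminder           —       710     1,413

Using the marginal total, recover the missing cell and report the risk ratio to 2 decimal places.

The missing cell is in the unexposed row: 1413 − 710 = 703.
So a = 2048, b = 260, c = 703, d = 710.
RR = [a/(a+b)] / [c/(c+d)] = (2048/2308) / (703/1413) = 0.88735/0.49752 = 1.78353

1.78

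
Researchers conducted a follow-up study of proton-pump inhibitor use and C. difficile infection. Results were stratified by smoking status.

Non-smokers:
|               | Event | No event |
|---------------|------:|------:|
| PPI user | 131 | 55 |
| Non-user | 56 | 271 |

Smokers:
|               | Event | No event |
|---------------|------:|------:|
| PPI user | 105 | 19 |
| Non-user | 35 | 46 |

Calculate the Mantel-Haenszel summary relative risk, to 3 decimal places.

3.014

RR_MH = Σ(aᵢ·n₀ᵢ/nᵢ) / Σ(cᵢ·n₁ᵢ/nᵢ), with n₁ᵢ = aᵢ+bᵢ (exposed), n₀ᵢ = cᵢ+dᵢ (unexposed), nᵢ = n₁ᵢ+n₀ᵢ.
Stratum 1 (Non-smokers): n₁ = 186, n₀ = 327, n = 513; a·n₀/n = 131·327/513 = 83.5029; c·n₁/n = 56·186/513 = 20.3041
Stratum 2 (Smokers): n₁ = 124, n₀ = 81, n = 205; a·n₀/n = 105·81/205 = 41.4878; c·n₁/n = 35·124/205 = 21.1707
RR_MH = (83.5029 + 41.4878) / (20.3041 + 21.1707) = 124.9907 / 41.4748 = 3.01365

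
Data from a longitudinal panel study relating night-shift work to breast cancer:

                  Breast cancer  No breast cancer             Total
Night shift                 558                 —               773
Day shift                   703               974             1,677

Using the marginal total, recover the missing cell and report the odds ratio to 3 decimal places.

3.596

The missing cell is in the exposed row: 773 − 558 = 215.
So a = 558, b = 215, c = 703, d = 974.
OR = (a·d)/(b·c) = (558 × 974) / (215 × 703) = 543492 / 151145 = 3.59583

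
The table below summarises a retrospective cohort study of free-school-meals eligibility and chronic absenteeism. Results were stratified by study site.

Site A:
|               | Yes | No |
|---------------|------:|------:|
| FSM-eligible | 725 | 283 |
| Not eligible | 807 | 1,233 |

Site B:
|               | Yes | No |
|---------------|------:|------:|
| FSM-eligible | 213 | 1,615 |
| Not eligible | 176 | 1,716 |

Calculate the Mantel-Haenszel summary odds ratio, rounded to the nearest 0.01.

2.59

OR_MH = Σ(aᵢdᵢ/nᵢ) / Σ(bᵢcᵢ/nᵢ), where nᵢ is the stratum total.
Stratum 1 (Site A): n = 3048; a·d/n = 725·1233/3048 = 293.2825; b·c/n = 283·807/3048 = 74.9281
Stratum 2 (Site B): n = 3720; a·d/n = 213·1716/3720 = 98.2548; b·c/n = 1615·176/3720 = 76.4086
OR_MH = (293.2825 + 98.2548) / (74.9281 + 76.4086) = 391.5373 / 151.3368 = 2.58719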